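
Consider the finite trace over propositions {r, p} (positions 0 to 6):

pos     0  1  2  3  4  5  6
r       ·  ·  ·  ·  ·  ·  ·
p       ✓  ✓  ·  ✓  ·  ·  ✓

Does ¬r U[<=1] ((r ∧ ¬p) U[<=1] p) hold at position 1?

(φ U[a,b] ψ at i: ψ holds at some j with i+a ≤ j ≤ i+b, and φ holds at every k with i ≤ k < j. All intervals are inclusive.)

Need some j in [1,2] with ((r ∧ ¬p) U[<=1] p), and ¬r at every k in [1,j-1].
  j=1: ((r ∧ ¬p) U[<=1] p) holds; no prefix to check → satisfied.

True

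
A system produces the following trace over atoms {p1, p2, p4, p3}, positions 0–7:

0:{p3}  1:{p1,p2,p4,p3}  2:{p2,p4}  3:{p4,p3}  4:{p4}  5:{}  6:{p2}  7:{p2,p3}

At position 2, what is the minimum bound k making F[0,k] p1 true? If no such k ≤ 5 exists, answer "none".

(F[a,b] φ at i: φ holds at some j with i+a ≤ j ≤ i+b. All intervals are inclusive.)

Scan j = 2,3,… for p1:
  j=2: fails
  j=3: fails
  j=4: fails
  j=5: fails
  j=6: fails
  j=7: fails
No j in [2,7] satisfies it → none.

none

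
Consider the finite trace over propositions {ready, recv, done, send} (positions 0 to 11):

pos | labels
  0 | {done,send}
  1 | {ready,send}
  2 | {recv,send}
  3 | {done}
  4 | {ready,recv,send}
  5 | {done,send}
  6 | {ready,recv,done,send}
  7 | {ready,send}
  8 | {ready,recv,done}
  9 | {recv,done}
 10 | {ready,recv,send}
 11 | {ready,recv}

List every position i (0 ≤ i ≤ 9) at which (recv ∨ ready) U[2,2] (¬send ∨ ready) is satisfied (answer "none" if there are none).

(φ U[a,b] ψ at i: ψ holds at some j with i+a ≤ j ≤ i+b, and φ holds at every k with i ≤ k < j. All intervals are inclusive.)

Evaluate at each i in [0,9]:
  i=0: ✗ (no rhs in [2,2])
  i=1: ✓ (rhs at j=3; lhs holds on [1,2])
  i=2: ✗ (lhs fails at k=3 before rhs at j=4)
  i=3: ✗ (no rhs in [5,5])
  i=4: ✗ (lhs fails at k=5 before rhs at j=6)
  i=5: ✗ (lhs fails at k=5 before rhs at j=7)
  i=6: ✓ (rhs at j=8; lhs holds on [6,7])
  i=7: ✓ (rhs at j=9; lhs holds on [7,8])
  i=8: ✓ (rhs at j=10; lhs holds on [8,9])
  i=9: ✓ (rhs at j=11; lhs holds on [9,10])

1, 6, 7, 8, 9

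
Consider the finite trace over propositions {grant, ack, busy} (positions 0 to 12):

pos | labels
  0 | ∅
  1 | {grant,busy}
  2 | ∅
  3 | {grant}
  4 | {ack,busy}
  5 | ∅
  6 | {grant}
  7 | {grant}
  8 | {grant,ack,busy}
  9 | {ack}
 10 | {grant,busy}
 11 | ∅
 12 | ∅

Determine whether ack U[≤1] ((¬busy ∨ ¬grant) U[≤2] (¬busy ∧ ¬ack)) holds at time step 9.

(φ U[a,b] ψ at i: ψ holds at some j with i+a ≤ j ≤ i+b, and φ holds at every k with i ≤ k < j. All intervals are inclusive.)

No

Need some j in [9,10] with ((¬busy ∨ ¬grant) U[≤2] (¬busy ∧ ¬ack)), and ack at every k in [9,j-1].
  j=9: ((¬busy ∨ ¬grant) U[≤2] (¬busy ∧ ¬ack)) — fails.
  j=10: ((¬busy ∨ ¬grant) U[≤2] (¬busy ∧ ¬ack)) — fails.
No j in the window works → until fails.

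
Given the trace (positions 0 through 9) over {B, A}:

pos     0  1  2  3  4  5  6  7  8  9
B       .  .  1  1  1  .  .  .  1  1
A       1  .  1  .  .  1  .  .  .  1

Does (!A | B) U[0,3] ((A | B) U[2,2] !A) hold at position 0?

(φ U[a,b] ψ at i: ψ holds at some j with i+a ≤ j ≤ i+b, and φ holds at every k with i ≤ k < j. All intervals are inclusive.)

False

Need some j in [0,3] with ((A | B) U[2,2] !A), and (!A | B) at every k in [0,j-1].
  j=0: ((A | B) U[2,2] !A) — fails.
  j=1: ((A | B) U[2,2] !A) — fails.
  j=2: ((A | B) U[2,2] !A) holds, but (!A | B) fails at k=0 → not this j.
  j=3: ((A | B) U[2,2] !A) — fails.
No j in the window works → until fails.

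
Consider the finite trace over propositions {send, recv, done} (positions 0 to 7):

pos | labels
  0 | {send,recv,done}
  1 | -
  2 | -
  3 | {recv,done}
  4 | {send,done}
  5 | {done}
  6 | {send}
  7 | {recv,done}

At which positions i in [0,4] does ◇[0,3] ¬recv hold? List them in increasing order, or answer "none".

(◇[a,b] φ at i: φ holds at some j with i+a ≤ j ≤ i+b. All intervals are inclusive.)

Evaluate at each i in [0,4]:
  i=0: ✓ (witness j=1)
  i=1: ✓ (witness j=1)
  i=2: ✓ (witness j=2)
  i=3: ✓ (witness j=4)
  i=4: ✓ (witness j=4)

0, 1, 2, 3, 4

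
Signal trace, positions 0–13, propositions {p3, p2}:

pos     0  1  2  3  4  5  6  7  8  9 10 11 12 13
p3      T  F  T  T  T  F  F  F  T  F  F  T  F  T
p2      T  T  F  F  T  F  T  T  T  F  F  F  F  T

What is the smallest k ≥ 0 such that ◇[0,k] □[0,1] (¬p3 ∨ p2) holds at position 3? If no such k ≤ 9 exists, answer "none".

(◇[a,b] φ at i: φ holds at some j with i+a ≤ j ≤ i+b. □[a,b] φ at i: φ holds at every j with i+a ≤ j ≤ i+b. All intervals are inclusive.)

Scan j = 3,4,… for □[0,1] (¬p3 ∨ p2):
  j=3: fails
  j=4: holds
First hit at j=4, so smallest k = 4-3 = 1.

1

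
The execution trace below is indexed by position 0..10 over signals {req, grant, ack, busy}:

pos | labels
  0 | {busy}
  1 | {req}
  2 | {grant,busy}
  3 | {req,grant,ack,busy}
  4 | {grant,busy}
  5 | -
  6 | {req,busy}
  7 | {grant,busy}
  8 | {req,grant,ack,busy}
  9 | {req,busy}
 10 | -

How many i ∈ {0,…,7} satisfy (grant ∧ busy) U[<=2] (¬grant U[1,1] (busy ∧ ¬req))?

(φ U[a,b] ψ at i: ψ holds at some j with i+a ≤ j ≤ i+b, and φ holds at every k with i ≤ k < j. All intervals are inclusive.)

2

Evaluate at each i in [0,7]:
  i=0: ✗ (lhs fails at k=0 before rhs at j=1)
  i=1: ✓ (rhs at j=1)
  i=2: ✗ (no rhs in [2,4])
  i=3: ✗ (no rhs in [3,5])
  i=4: ✗ (lhs fails at k=5 before rhs at j=6)
  i=5: ✗ (lhs fails at k=5 before rhs at j=6)
  i=6: ✓ (rhs at j=6)
  i=7: ✗ (no rhs in [7,9])
Positions where it holds: {1, 6} → 2.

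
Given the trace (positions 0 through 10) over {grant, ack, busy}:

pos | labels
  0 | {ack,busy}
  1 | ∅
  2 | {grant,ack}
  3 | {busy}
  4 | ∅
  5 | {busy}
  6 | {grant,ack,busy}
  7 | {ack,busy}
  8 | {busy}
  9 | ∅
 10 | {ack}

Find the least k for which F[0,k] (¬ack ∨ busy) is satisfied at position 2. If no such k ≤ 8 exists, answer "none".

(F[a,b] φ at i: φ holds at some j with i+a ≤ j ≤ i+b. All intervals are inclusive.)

1

Scan j = 2,3,… for (¬ack ∨ busy):
  j=2: fails
  j=3: holds
First hit at j=3, so smallest k = 3-2 = 1.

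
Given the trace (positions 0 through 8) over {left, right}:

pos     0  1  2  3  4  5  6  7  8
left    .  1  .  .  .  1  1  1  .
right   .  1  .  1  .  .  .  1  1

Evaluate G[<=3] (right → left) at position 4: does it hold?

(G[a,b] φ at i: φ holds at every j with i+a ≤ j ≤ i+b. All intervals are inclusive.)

Check (right → left) at every j in [4,7]:
  j=4: antecedent false → ✓
  j=5: antecedent false → ✓
  j=6: antecedent false → ✓
  j=7: antecedent true; consequent true → ✓
All positions satisfy it → formula holds.

True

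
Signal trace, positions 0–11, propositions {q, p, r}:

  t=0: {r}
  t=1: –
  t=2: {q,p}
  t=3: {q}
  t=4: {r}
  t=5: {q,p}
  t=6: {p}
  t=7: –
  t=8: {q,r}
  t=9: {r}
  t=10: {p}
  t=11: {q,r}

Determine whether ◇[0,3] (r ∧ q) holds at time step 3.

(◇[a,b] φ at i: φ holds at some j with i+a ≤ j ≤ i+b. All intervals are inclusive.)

Check (r ∧ q) at each j in [3,6]:
  j=3: false
  j=4: false
  j=5: false
  j=6: false
No position in the window satisfies it → formula fails.

Does not hold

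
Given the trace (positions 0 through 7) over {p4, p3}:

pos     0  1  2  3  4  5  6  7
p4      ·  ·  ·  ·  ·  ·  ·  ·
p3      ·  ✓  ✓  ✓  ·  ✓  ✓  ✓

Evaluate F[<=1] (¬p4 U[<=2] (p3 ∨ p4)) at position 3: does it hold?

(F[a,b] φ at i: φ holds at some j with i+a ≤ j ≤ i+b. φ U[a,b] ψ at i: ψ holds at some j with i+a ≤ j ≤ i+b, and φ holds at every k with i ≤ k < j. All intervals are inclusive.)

Yes

Check (¬p4 U[<=2] (p3 ∨ p4)) at each j in [3,4]:
  j=3: holds
  j=4: holds
Found at j=3 → formula holds.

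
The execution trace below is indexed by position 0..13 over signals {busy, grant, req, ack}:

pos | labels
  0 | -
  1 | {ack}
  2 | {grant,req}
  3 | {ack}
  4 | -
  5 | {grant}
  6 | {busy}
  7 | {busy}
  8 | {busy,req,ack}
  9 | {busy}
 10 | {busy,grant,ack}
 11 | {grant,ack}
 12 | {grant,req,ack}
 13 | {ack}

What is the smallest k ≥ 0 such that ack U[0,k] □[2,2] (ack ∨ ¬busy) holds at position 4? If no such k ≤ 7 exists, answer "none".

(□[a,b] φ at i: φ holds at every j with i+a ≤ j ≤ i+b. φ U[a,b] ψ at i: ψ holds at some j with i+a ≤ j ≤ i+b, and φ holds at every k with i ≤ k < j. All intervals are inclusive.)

none

Need earliest j ≥ 4 with □[2,2] (ack ∨ ¬busy), and ack at every k in [4,j-1].
  j=4: rhs fails.
  j=5: rhs fails.
  j=6: rhs holds but lhs fails at k=4.
  j=7: rhs fails.
  j=8: rhs holds but lhs fails at k=4.
  j=9: rhs holds but lhs fails at k=4.
  j=10: rhs holds but lhs fails at k=4.
  j=11: rhs holds but lhs fails at k=4.
No witness within the range → none.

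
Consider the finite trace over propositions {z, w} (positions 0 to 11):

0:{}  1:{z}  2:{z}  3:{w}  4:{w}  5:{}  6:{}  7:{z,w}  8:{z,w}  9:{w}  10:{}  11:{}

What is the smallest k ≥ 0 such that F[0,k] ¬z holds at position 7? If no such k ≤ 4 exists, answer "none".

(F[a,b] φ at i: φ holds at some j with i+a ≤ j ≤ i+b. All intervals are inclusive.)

Scan j = 7,8,… for ¬z:
  j=7: fails
  j=8: fails
  j=9: holds
First hit at j=9, so smallest k = 9-7 = 2.

2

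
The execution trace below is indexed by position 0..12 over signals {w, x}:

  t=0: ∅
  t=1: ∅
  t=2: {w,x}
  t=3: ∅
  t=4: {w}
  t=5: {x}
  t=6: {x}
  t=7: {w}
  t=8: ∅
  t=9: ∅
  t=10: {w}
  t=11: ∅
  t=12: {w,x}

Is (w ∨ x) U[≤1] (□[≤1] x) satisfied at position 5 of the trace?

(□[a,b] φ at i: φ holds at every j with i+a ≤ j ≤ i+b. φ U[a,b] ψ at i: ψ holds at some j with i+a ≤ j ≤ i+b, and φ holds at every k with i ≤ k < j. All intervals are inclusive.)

Holds

Need some j in [5,6] with □[≤1] x, and (w ∨ x) at every k in [5,j-1].
  j=5: □[≤1] x holds; no prefix to check → satisfied.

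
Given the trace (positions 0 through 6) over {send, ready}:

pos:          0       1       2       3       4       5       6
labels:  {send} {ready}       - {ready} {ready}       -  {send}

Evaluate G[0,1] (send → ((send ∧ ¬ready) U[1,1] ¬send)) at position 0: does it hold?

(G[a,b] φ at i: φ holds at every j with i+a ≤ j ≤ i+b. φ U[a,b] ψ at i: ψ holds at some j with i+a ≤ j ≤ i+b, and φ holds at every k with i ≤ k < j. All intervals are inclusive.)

Check (send → ((send ∧ ¬ready) U[1,1] ¬send)) at every j in [0,1]:
  j=0: antecedent true; consequent holds → ✓
  j=1: antecedent false → ✓
All positions satisfy it → formula holds.

True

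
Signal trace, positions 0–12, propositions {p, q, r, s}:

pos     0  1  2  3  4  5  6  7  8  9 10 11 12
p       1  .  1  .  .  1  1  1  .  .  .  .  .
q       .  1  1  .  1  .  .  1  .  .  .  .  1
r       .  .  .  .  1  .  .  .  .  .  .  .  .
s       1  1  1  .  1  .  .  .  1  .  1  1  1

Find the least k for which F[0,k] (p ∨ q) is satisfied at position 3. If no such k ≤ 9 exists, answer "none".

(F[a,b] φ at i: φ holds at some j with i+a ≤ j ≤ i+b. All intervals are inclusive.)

Scan j = 3,4,… for (p ∨ q):
  j=3: fails
  j=4: holds
First hit at j=4, so smallest k = 4-3 = 1.

1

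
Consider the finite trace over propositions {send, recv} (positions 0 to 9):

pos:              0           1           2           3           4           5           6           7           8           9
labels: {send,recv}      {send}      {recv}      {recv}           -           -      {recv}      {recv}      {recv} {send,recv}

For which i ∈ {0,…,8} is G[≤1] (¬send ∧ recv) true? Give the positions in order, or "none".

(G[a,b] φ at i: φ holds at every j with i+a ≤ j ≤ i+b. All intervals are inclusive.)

2, 6, 7

Evaluate at each i in [0,8]:
  i=0: ✗ (fails at j=0)
  i=1: ✗ (fails at j=1)
  i=2: ✓ (all of [2,3])
  i=3: ✗ (fails at j=4)
  i=4: ✗ (fails at j=4)
  i=5: ✗ (fails at j=5)
  i=6: ✓ (all of [6,7])
  i=7: ✓ (all of [7,8])
  i=8: ✗ (fails at j=9)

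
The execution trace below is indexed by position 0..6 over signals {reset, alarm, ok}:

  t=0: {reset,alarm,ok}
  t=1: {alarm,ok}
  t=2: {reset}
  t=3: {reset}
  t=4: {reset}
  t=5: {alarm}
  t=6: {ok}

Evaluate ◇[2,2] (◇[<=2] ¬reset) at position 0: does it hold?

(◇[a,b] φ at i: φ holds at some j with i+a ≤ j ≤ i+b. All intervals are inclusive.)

Does not hold

Check ◇[<=2] ¬reset at each j in [2,2]:
  j=2: fails (none in [2,4])
No position in the window satisfies it → formula fails.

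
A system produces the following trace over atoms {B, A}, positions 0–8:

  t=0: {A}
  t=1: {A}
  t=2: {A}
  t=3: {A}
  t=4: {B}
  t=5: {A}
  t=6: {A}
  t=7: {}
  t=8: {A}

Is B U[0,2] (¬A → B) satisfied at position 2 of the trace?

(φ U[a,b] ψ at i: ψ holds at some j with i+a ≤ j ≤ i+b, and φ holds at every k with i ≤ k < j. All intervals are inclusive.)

Need some j in [2,4] with (¬A → B), and B at every k in [2,j-1].
  j=2: (¬A → B) holds; no prefix to check → satisfied.

Holds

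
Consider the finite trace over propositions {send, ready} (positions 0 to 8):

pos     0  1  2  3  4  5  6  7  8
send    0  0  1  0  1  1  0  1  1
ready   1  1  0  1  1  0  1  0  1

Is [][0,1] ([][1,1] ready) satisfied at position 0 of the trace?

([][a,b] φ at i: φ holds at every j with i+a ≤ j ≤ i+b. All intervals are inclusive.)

False

Check [][1,1] ready at every j in [0,1]:
  j=0: holds on [1,1]
  j=1: fails at 2
Fails at j=1 → formula fails.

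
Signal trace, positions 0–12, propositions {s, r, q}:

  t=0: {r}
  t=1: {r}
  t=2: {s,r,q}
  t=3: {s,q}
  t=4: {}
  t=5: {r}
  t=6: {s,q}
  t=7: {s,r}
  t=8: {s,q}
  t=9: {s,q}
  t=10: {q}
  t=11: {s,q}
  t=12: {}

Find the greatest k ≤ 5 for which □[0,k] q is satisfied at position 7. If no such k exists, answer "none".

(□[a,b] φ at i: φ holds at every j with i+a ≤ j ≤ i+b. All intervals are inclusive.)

none

q must hold from j=7 onward; find where it first fails.
  j=7: fails → no k works.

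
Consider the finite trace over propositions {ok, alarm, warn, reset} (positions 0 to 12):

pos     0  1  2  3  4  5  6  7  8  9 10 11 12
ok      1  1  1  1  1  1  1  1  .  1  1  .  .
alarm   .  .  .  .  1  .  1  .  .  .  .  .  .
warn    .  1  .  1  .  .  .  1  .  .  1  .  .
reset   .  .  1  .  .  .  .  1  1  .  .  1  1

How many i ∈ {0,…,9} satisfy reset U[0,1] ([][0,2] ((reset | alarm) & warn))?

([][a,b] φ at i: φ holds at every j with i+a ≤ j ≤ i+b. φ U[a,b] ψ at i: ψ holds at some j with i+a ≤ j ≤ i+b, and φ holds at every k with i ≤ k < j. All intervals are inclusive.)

Evaluate at each i in [0,9]:
  i=0: ✗ (no rhs in [0,1])
  i=1: ✗ (no rhs in [1,2])
  i=2: ✗ (no rhs in [2,3])
  i=3: ✗ (no rhs in [3,4])
  i=4: ✗ (no rhs in [4,5])
  i=5: ✗ (no rhs in [5,6])
  i=6: ✗ (no rhs in [6,7])
  i=7: ✗ (no rhs in [7,8])
  i=8: ✗ (no rhs in [8,9])
  i=9: ✗ (no rhs in [9,10])
Positions where it holds: {} → 0.

0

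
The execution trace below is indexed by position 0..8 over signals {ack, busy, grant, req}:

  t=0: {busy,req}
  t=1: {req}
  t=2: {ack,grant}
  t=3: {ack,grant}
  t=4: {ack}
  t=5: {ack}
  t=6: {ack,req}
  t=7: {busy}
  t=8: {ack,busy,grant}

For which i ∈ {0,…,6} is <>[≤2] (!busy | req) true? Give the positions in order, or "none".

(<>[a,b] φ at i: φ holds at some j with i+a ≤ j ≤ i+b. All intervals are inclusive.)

0, 1, 2, 3, 4, 5, 6

Evaluate at each i in [0,6]:
  i=0: ✓ (witness j=0)
  i=1: ✓ (witness j=1)
  i=2: ✓ (witness j=2)
  i=3: ✓ (witness j=3)
  i=4: ✓ (witness j=4)
  i=5: ✓ (witness j=5)
  i=6: ✓ (witness j=6)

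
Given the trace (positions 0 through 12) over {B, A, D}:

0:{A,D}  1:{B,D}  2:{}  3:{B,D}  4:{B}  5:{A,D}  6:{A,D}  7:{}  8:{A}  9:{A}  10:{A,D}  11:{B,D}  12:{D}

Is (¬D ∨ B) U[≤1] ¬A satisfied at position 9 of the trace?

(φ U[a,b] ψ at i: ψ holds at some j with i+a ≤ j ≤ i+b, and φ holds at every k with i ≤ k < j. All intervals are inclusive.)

Need some j in [9,10] with ¬A, and (¬D ∨ B) at every k in [9,j-1].
  j=9: ¬A false.
  j=10: ¬A false.
No j in the window works → until fails.

False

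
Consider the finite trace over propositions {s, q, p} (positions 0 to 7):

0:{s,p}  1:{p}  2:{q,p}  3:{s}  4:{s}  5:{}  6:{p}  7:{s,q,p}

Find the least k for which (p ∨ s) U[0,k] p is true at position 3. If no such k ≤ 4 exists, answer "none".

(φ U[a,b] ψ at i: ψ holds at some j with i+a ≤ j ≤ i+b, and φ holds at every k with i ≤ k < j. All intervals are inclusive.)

Need earliest j ≥ 3 with p, and (p ∨ s) at every k in [3,j-1].
  j=3: rhs fails.
  j=4: rhs fails.
  j=5: rhs fails.
  j=6: rhs holds but lhs fails at k=5.
  j=7: rhs holds but lhs fails at k=5.
No witness within the range → none.

none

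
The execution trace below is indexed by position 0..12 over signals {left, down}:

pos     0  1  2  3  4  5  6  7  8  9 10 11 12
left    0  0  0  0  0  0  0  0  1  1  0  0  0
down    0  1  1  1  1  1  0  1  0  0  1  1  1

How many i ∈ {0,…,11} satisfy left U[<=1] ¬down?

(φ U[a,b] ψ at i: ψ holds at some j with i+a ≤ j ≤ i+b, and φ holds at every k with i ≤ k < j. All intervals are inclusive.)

Evaluate at each i in [0,11]:
  i=0: ✓ (rhs at j=0)
  i=1: ✗ (no rhs in [1,2])
  i=2: ✗ (no rhs in [2,3])
  i=3: ✗ (no rhs in [3,4])
  i=4: ✗ (no rhs in [4,5])
  i=5: ✗ (lhs fails at k=5 before rhs at j=6)
  i=6: ✓ (rhs at j=6)
  i=7: ✗ (lhs fails at k=7 before rhs at j=8)
  i=8: ✓ (rhs at j=8)
  i=9: ✓ (rhs at j=9)
  i=10: ✗ (no rhs in [10,11])
  i=11: ✗ (no rhs in [11,12])
Positions where it holds: {0, 6, 8, 9} → 4.

4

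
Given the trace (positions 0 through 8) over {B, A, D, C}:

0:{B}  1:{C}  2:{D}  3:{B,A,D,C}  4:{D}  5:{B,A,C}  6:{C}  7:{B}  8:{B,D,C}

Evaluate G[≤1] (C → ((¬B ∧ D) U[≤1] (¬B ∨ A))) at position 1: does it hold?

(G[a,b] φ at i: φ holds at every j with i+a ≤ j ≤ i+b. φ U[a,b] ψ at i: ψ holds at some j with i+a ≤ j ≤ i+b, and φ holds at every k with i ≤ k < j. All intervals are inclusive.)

Check (C → ((¬B ∧ D) U[≤1] (¬B ∨ A))) at every j in [1,2]:
  j=1: antecedent true; consequent holds → ✓
  j=2: antecedent false → ✓
All positions satisfy it → formula holds.

Holds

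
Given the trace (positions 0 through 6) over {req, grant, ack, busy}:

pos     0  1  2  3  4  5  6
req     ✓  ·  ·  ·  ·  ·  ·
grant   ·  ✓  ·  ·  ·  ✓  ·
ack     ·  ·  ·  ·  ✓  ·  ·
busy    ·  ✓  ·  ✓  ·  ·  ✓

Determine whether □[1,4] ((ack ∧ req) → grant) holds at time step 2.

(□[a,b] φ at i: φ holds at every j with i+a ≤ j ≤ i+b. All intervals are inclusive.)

Holds

Check ((ack ∧ req) → grant) at every j in [3,6]:
  j=3: antecedent false → ✓
  j=4: antecedent false → ✓
  j=5: antecedent false → ✓
  j=6: antecedent false → ✓
All positions satisfy it → formula holds.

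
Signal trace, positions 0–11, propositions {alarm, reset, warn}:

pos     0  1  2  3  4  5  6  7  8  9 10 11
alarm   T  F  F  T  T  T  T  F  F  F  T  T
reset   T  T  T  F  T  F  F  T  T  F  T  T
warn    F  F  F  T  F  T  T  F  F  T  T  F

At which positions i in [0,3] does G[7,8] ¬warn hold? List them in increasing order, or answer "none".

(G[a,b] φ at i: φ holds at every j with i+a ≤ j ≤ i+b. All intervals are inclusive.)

Evaluate at each i in [0,3]:
  i=0: ✓ (all of [7,8])
  i=1: ✗ (fails at j=9)
  i=2: ✗ (fails at j=9)
  i=3: ✗ (fails at j=10)

0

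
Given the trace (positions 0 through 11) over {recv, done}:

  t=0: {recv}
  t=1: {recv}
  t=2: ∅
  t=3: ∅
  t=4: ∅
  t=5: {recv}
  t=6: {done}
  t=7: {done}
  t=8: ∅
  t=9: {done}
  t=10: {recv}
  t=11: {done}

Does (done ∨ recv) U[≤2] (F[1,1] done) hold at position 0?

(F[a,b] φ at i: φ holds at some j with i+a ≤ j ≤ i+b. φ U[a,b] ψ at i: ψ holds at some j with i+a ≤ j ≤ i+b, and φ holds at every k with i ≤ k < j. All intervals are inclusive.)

Need some j in [0,2] with F[1,1] done, and (done ∨ recv) at every k in [0,j-1].
  j=0: F[1,1] done — fails (none in [1,1]).
  j=1: F[1,1] done — fails (none in [2,2]).
  j=2: F[1,1] done — fails (none in [3,3]).
No j in the window works → until fails.

Does not hold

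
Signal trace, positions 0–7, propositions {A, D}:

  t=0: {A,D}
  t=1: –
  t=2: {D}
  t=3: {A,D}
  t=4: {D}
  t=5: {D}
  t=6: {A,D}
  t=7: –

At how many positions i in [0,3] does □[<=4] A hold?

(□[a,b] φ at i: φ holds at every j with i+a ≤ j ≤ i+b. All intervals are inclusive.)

0

Evaluate at each i in [0,3]:
  i=0: ✗ (fails at j=1)
  i=1: ✗ (fails at j=1)
  i=2: ✗ (fails at j=2)
  i=3: ✗ (fails at j=4)
Positions where it holds: {} → 0.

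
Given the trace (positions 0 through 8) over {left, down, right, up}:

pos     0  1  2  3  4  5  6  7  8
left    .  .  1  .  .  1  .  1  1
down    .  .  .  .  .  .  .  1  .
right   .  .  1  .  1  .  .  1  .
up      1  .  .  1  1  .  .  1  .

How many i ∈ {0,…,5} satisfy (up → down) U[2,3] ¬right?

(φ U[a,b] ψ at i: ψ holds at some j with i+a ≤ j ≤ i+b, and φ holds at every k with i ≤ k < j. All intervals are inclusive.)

2

Evaluate at each i in [0,5]:
  i=0: ✗ (lhs fails at k=0 before rhs at j=3)
  i=1: ✓ (rhs at j=3; lhs holds on [1,2])
  i=2: ✗ (lhs fails at k=3 before rhs at j=5)
  i=3: ✗ (lhs fails at k=3 before rhs at j=5)
  i=4: ✗ (lhs fails at k=4 before rhs at j=6)
  i=5: ✓ (rhs at j=8; lhs holds on [5,7])
Positions where it holds: {1, 5} → 2.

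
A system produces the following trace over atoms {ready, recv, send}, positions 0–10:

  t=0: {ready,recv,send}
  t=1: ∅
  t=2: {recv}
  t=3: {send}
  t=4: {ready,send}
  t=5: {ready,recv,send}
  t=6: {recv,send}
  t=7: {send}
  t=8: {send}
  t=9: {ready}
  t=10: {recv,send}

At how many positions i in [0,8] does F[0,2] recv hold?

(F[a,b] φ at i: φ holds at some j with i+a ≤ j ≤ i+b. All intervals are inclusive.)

Evaluate at each i in [0,8]:
  i=0: ✓ (witness j=0)
  i=1: ✓ (witness j=2)
  i=2: ✓ (witness j=2)
  i=3: ✓ (witness j=5)
  i=4: ✓ (witness j=5)
  i=5: ✓ (witness j=5)
  i=6: ✓ (witness j=6)
  i=7: ✗ (none in [7,9])
  i=8: ✓ (witness j=10)
Positions where it holds: {0, 1, 2, 3, 4, 5, 6, 8} → 8.

8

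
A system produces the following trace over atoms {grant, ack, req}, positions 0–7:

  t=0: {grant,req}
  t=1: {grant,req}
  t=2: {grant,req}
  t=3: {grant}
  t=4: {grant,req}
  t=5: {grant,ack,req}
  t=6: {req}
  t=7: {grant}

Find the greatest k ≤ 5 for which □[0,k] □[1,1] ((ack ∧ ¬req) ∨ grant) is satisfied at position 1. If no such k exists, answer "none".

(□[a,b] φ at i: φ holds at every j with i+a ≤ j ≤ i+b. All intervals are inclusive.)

3

□[1,1] ((ack ∧ ¬req) ∨ grant) must hold from j=1 onward; find where it first fails.
  j=1: holds
  j=2: holds
  j=3: holds
  j=4: holds
  j=5: fails
Holds on [1,4], so largest k = 3.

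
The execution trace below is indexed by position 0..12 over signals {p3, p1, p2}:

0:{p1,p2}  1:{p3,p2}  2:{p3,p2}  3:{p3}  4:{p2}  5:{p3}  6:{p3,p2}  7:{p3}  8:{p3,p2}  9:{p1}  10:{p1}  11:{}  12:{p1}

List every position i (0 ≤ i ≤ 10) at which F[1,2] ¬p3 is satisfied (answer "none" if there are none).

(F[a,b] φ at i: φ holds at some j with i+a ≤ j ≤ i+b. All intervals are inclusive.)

2, 3, 7, 8, 9, 10

Evaluate at each i in [0,10]:
  i=0: ✗ (none in [1,2])
  i=1: ✗ (none in [2,3])
  i=2: ✓ (witness j=4)
  i=3: ✓ (witness j=4)
  i=4: ✗ (none in [5,6])
  i=5: ✗ (none in [6,7])
  i=6: ✗ (none in [7,8])
  i=7: ✓ (witness j=9)
  i=8: ✓ (witness j=9)
  i=9: ✓ (witness j=10)
  i=10: ✓ (witness j=11)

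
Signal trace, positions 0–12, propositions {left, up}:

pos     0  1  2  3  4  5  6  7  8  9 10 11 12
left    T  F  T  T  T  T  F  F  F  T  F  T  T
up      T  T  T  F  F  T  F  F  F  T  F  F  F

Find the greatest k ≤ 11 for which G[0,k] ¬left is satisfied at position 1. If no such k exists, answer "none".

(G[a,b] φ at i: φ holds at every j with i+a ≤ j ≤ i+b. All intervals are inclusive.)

0

¬left must hold from j=1 onward; find where it first fails.
  j=1: holds
  j=2: fails
Holds on [1,1], so largest k = 0.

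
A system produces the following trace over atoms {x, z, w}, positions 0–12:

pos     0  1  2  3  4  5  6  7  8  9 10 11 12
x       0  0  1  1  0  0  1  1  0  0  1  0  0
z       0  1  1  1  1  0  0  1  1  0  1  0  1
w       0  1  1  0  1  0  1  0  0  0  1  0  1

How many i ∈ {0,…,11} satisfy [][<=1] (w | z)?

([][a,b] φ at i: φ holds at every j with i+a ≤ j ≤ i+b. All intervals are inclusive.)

Evaluate at each i in [0,11]:
  i=0: ✗ (fails at j=0)
  i=1: ✓ (all of [1,2])
  i=2: ✓ (all of [2,3])
  i=3: ✓ (all of [3,4])
  i=4: ✗ (fails at j=5)
  i=5: ✗ (fails at j=5)
  i=6: ✓ (all of [6,7])
  i=7: ✓ (all of [7,8])
  i=8: ✗ (fails at j=9)
  i=9: ✗ (fails at j=9)
  i=10: ✗ (fails at j=11)
  i=11: ✗ (fails at j=11)
Positions where it holds: {1, 2, 3, 6, 7} → 5.

5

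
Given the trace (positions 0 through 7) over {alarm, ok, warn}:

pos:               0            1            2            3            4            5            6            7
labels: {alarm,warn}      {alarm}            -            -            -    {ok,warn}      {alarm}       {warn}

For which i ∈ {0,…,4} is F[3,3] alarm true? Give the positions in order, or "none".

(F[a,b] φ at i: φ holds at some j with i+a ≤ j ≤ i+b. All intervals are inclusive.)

Evaluate at each i in [0,4]:
  i=0: ✗ (none in [3,3])
  i=1: ✗ (none in [4,4])
  i=2: ✗ (none in [5,5])
  i=3: ✓ (witness j=6)
  i=4: ✗ (none in [7,7])

3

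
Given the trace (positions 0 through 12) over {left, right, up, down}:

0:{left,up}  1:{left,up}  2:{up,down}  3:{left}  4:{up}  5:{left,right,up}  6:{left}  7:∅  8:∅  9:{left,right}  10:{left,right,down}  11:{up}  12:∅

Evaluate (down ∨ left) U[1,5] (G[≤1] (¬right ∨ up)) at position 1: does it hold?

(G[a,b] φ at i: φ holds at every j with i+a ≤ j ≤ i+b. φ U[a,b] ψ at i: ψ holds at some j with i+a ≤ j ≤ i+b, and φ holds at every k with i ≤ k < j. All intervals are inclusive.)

Holds

Need some j in [2,6] with G[≤1] (¬right ∨ up), and (down ∨ left) at every k in [1,j-1].
  j=2: G[≤1] (¬right ∨ up) holds; (down ∨ left) holds at every k in [1,1] → satisfied.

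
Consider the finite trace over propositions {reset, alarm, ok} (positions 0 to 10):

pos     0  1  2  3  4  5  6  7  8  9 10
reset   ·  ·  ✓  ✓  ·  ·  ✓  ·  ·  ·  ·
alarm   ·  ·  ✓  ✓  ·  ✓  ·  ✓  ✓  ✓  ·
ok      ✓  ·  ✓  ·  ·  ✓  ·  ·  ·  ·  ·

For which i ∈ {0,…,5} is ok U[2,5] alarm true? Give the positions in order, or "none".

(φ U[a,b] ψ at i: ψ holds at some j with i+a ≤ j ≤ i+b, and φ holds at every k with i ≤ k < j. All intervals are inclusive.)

none

Evaluate at each i in [0,5]:
  i=0: ✗ (lhs fails at k=1 before rhs at j=2)
  i=1: ✗ (lhs fails at k=1 before rhs at j=3)
  i=2: ✗ (lhs fails at k=3 before rhs at j=5)
  i=3: ✗ (lhs fails at k=3 before rhs at j=5)
  i=4: ✗ (lhs fails at k=4 before rhs at j=7)
  i=5: ✗ (lhs fails at k=6 before rhs at j=7)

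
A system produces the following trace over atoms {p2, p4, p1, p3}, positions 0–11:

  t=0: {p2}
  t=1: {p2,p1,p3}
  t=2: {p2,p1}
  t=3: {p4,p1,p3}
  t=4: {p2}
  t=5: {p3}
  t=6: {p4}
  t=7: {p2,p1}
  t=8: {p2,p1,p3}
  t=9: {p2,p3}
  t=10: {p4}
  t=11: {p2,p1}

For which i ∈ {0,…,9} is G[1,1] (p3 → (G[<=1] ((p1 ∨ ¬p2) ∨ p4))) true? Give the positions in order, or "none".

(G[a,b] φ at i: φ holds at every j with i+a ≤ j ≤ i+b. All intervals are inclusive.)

Evaluate at each i in [0,9]:
  i=0: ✓ (all of [1,1])
  i=1: ✓ (all of [2,2])
  i=2: ✗ (fails at j=3)
  i=3: ✓ (all of [4,4])
  i=4: ✓ (all of [5,5])
  i=5: ✓ (all of [6,6])
  i=6: ✓ (all of [7,7])
  i=7: ✗ (fails at j=8)
  i=8: ✗ (fails at j=9)
  i=9: ✓ (all of [10,10])

0, 1, 3, 4, 5, 6, 9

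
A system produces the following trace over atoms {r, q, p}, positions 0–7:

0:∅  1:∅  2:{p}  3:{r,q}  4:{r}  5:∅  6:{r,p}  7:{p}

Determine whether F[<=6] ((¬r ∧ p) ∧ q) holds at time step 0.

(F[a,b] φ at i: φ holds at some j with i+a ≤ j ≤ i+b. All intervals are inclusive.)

Check ((¬r ∧ p) ∧ q) at each j in [0,6]:
  j=0: false
  j=1: false
  j=2: false
  j=3: false
  j=4: false
  j=5: false
  j=6: false
No position in the window satisfies it → formula fails.

No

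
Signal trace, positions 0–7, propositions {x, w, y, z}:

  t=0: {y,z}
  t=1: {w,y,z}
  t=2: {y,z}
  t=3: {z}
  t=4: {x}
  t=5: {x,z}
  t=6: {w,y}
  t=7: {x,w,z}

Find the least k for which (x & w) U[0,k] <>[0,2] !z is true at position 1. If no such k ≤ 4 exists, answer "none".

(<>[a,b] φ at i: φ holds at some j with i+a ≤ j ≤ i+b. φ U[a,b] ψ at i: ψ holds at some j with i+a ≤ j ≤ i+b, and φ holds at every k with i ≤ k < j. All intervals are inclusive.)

none

Need earliest j ≥ 1 with <>[0,2] !z, and (x & w) at every k in [1,j-1].
  j=1: rhs fails.
  j=2: rhs holds but lhs fails at k=1.
  j=3: rhs holds but lhs fails at k=1.
  j=4: rhs holds but lhs fails at k=1.
  j=5: rhs holds but lhs fails at k=1.
No witness within the range → none.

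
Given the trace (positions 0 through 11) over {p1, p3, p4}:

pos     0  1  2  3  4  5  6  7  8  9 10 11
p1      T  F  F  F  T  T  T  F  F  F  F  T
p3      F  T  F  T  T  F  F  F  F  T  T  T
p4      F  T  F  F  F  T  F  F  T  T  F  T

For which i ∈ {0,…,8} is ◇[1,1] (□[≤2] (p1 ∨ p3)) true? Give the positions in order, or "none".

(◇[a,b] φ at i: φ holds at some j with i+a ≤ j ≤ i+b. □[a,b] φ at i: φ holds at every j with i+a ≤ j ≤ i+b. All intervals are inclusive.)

2, 3, 8

Evaluate at each i in [0,8]:
  i=0: ✗ (none in [1,1])
  i=1: ✗ (none in [2,2])
  i=2: ✓ (witness j=3)
  i=3: ✓ (witness j=4)
  i=4: ✗ (none in [5,5])
  i=5: ✗ (none in [6,6])
  i=6: ✗ (none in [7,7])
  i=7: ✗ (none in [8,8])
  i=8: ✓ (witness j=9)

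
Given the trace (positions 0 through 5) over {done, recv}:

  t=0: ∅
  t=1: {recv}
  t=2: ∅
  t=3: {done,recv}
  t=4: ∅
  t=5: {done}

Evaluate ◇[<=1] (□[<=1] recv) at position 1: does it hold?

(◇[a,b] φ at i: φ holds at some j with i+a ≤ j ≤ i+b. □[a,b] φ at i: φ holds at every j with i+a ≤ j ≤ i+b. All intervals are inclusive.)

No

Check □[<=1] recv at each j in [1,2]:
  j=1: fails at 2
  j=2: fails at 2
No position in the window satisfies it → formula fails.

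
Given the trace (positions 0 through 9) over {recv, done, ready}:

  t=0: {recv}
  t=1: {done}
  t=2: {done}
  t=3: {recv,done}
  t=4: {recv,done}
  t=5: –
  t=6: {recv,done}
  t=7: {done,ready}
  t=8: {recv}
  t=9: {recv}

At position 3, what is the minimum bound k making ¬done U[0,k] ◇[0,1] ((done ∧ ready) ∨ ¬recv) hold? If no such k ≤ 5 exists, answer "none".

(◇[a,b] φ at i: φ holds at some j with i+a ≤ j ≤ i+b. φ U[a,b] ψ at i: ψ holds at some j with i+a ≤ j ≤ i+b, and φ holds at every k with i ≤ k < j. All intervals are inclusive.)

Need earliest j ≥ 3 with ◇[0,1] ((done ∧ ready) ∨ ¬recv), and ¬done at every k in [3,j-1].
  j=3: rhs fails.
  j=4: rhs holds but lhs fails at k=3.
  j=5: rhs holds but lhs fails at k=3.
  j=6: rhs holds but lhs fails at k=3.
  j=7: rhs holds but lhs fails at k=3.
  j=8: rhs fails.
No witness within the range → none.

none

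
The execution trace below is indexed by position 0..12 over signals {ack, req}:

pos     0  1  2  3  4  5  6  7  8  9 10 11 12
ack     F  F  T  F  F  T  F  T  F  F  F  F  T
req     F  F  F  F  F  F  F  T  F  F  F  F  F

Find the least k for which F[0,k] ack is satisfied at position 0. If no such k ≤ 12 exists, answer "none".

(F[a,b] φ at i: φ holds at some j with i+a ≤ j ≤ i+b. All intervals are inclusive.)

2

Scan j = 0,1,… for ack:
  j=0: fails
  j=1: fails
  j=2: holds
First hit at j=2, so smallest k = 2-0 = 2.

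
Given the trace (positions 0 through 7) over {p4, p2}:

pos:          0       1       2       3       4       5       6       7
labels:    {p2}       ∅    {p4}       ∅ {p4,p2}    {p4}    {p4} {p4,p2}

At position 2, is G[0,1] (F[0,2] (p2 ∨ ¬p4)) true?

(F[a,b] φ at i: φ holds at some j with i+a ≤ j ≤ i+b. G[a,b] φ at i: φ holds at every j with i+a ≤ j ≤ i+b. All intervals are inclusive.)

Check F[0,2] (p2 ∨ ¬p4) at every j in [2,3]:
  j=2: holds (witness at 3)
  j=3: holds (witness at 3)
All positions satisfy it → formula holds.

Holds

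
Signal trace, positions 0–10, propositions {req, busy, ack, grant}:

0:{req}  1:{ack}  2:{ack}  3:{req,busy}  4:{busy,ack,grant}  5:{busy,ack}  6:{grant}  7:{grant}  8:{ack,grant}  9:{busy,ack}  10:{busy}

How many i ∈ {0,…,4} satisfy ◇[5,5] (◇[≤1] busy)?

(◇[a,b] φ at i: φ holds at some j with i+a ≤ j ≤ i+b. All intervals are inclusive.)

Evaluate at each i in [0,4]:
  i=0: ✓ (witness j=5)
  i=1: ✗ (none in [6,6])
  i=2: ✗ (none in [7,7])
  i=3: ✓ (witness j=8)
  i=4: ✓ (witness j=9)
Positions where it holds: {0, 3, 4} → 3.

3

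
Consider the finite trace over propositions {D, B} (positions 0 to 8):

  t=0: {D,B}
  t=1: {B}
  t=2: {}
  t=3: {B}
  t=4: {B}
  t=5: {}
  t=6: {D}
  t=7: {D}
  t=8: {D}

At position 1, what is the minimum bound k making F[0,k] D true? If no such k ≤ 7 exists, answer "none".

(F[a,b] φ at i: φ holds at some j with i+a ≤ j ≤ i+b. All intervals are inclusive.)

Scan j = 1,2,… for D:
  j=1: fails
  j=2: fails
  j=3: fails
  j=4: fails
  j=5: fails
  j=6: holds
First hit at j=6, so smallest k = 6-1 = 5.

5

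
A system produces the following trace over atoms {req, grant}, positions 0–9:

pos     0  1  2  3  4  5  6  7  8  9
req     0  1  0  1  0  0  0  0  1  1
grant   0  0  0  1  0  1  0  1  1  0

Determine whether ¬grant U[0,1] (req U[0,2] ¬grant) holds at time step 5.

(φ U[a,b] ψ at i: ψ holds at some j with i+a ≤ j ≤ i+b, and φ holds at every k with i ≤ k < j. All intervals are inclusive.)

Does not hold

Need some j in [5,6] with (req U[0,2] ¬grant), and ¬grant at every k in [5,j-1].
  j=5: (req U[0,2] ¬grant) — fails.
  j=6: (req U[0,2] ¬grant) holds, but ¬grant fails at k=5 → not this j.
No j in the window works → until fails.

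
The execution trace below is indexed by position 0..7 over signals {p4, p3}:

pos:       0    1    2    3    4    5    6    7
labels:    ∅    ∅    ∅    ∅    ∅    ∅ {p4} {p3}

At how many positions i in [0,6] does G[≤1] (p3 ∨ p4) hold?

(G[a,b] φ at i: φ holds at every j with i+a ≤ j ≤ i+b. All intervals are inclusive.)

1

Evaluate at each i in [0,6]:
  i=0: ✗ (fails at j=0)
  i=1: ✗ (fails at j=1)
  i=2: ✗ (fails at j=2)
  i=3: ✗ (fails at j=3)
  i=4: ✗ (fails at j=4)
  i=5: ✗ (fails at j=5)
  i=6: ✓ (all of [6,7])
Positions where it holds: {6} → 1.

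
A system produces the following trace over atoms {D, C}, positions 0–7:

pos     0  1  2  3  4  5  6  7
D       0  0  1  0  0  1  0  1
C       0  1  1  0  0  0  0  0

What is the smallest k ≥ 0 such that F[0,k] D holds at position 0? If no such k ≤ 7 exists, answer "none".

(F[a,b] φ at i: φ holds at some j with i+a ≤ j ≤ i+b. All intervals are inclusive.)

Scan j = 0,1,… for D:
  j=0: fails
  j=1: fails
  j=2: holds
First hit at j=2, so smallest k = 2-0 = 2.

2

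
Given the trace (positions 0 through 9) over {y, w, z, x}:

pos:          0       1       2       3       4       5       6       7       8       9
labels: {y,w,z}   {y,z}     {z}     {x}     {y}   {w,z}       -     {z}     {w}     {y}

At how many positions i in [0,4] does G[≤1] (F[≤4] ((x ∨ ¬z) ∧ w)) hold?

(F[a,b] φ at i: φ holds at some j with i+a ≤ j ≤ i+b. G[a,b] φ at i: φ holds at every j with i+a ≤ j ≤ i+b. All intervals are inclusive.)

1

Evaluate at each i in [0,4]:
  i=0: ✗ (fails at j=0)
  i=1: ✗ (fails at j=1)
  i=2: ✗ (fails at j=2)
  i=3: ✗ (fails at j=3)
  i=4: ✓ (all of [4,5])
Positions where it holds: {4} → 1.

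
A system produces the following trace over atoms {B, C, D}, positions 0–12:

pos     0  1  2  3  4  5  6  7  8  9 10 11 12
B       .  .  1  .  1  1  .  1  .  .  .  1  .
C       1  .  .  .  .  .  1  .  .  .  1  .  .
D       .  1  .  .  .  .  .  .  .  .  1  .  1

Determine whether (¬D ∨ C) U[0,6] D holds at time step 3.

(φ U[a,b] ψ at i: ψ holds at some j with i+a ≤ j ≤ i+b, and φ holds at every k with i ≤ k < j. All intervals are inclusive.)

No

Need some j in [3,9] with D, and (¬D ∨ C) at every k in [3,j-1].
  j=3: D false.
  j=4: D false.
  j=5: D false.
  j=6: D false.
  j=7: D false.
  j=8: D false.
  j=9: D false.
No j in the window works → until fails.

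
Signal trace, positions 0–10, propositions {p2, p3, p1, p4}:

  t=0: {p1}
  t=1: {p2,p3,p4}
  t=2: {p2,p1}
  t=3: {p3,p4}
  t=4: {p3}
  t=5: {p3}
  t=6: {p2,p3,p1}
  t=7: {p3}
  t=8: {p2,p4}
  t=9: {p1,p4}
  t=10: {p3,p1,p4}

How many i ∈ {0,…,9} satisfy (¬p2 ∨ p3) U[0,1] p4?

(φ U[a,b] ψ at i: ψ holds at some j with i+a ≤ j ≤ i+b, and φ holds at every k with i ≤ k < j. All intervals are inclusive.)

Evaluate at each i in [0,9]:
  i=0: ✓ (rhs at j=1; lhs holds on [0,0])
  i=1: ✓ (rhs at j=1)
  i=2: ✗ (lhs fails at k=2 before rhs at j=3)
  i=3: ✓ (rhs at j=3)
  i=4: ✗ (no rhs in [4,5])
  i=5: ✗ (no rhs in [5,6])
  i=6: ✗ (no rhs in [6,7])
  i=7: ✓ (rhs at j=8; lhs holds on [7,7])
  i=8: ✓ (rhs at j=8)
  i=9: ✓ (rhs at j=9)
Positions where it holds: {0, 1, 3, 7, 8, 9} → 6.

6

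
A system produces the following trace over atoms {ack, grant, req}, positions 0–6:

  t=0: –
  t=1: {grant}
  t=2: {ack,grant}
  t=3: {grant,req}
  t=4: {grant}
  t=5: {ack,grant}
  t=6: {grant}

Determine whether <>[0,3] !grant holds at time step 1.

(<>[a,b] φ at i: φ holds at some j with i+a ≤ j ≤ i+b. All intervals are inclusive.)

Does not hold

Check !grant at each j in [1,4]:
  j=1: false
  j=2: false
  j=3: false
  j=4: false
No position in the window satisfies it → formula fails.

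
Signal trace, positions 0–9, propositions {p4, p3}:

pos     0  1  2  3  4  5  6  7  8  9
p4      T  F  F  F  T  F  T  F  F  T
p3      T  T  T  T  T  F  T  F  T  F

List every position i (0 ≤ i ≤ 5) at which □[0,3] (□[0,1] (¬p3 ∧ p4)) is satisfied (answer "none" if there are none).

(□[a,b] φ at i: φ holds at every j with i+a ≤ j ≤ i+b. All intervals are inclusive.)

none

Evaluate at each i in [0,5]:
  i=0: ✗ (fails at j=0)
  i=1: ✗ (fails at j=1)
  i=2: ✗ (fails at j=2)
  i=3: ✗ (fails at j=3)
  i=4: ✗ (fails at j=4)
  i=5: ✗ (fails at j=5)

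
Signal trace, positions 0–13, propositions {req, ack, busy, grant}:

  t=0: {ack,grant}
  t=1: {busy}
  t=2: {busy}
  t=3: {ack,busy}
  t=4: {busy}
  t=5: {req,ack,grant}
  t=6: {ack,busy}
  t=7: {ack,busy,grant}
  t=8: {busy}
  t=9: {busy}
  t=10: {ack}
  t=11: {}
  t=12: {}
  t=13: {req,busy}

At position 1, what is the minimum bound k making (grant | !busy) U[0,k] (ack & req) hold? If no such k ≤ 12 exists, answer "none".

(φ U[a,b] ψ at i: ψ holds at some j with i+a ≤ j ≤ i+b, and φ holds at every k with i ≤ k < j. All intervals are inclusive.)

none

Need earliest j ≥ 1 with (ack & req), and (grant | !busy) at every k in [1,j-1].
  j=1: rhs fails.
  j=2: rhs fails.
  j=3: rhs fails.
  j=4: rhs fails.
  j=5: rhs holds but lhs fails at k=1.
  j=6: rhs fails.
  j=7: rhs fails.
  j=8: rhs fails.
  j=9: rhs fails.
  j=10: rhs fails.
  j=11: rhs fails.
  j=12: rhs fails.
  j=13: rhs fails.
No witness within the range → none.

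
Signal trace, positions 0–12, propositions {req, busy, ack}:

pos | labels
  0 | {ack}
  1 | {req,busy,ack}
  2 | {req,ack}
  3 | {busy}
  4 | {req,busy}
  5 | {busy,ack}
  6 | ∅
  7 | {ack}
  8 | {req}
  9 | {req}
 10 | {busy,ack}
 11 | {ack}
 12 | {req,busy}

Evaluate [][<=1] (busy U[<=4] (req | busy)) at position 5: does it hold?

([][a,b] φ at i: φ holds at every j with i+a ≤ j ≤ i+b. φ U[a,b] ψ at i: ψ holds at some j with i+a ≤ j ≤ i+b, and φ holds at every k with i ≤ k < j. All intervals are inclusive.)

No

Check (busy U[<=4] (req | busy)) at every j in [5,6]:
  j=5: holds
  j=6: fails
Fails at j=6 → formula fails.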